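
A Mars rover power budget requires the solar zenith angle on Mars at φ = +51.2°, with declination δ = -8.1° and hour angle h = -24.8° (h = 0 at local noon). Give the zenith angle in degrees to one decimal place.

θ_z = 63.0°

cos θ_z = sin φ sin δ + cos φ cos δ cos h = -0.109810 + 0.563142 = 0.453332.
θ_z = arccos(0.453332) = 63.0°.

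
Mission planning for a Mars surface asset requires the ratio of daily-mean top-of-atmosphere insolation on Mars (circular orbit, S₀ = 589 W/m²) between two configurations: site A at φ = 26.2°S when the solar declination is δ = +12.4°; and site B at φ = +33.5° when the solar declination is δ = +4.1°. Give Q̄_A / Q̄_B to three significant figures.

Q̄_A / Q̄_B ≈ 0.819

— Configuration A (φ=-26.2°):
cos H₀ = −tan(-26.2°) tan(+12.400°) = 0.1082, H₀ = 1.4624 rad.
Bracket: H₀ sin φ sin δ + cos φ cos δ sin H₀ = 1.4624×-0.44151×0.21474 + 0.89726×0.97667×0.99413 = -0.138650 + 0.871183 = 0.732533.
Q̄ = (S₀/π) × [bracket] = (589/π) × 0.732533 = 137.34 W/m².
— Configuration B (φ=+33.5°):
cos H₀ = −tan(+33.5°) tan(+4.100°) = -0.0474, H₀ = 1.6183 rad.
Bracket: H₀ sin φ sin δ + cos φ cos δ sin H₀ = 1.6183×0.55194×0.07150 + 0.83389×0.99744×0.99887 = 0.063864 + 0.830815 = 0.894679.
Q̄ = (S₀/π) × [bracket] = (589/π) × 0.894679 = 167.74 W/m².
Ratio Q̄_A / Q̄_B = 137.34 / 167.74 = 0.8188.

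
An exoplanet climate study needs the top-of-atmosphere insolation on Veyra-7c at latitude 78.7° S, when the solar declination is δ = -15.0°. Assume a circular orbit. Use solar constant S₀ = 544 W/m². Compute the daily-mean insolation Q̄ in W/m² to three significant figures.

Q̄ ≈ 138 W/m²

cos H₀ = −tan(-78.7°) tan(-15.000°) = -1.3410 ≤ −1 ⇒ polar day, H₀ = π.
Bracket: H₀ sin φ sin δ + cos φ cos δ sin H₀ = 3.1416×-0.98061×-0.25882 + 0.19595×0.96593×0.00000 = 0.797343 + 0.000000 = 0.797343.
Q̄ = (S₀/π) × [bracket] = (544/π) × 0.797343 = 138.1 W/m².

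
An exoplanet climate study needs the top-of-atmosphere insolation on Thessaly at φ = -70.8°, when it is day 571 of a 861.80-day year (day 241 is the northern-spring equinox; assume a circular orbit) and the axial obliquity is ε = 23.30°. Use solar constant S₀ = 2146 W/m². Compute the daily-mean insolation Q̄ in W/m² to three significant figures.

Solar longitude: λ_s = 360° × (571 − 241)/861.80 = 137.851°.
sin δ = sin 23.30° × sin 137.851° = 0.26544, so δ = +15.393°.
cos H₀ = −tan(-70.8°) tan(+15.393°) = 0.7906, H₀ = 0.6590 rad.
Bracket: H₀ sin φ sin δ + cos φ cos δ sin H₀ = 0.6590×-0.94438×0.26544 + 0.32887×0.96413×0.61235 = -0.165196 + 0.194160 = 0.028964.
Q̄ = (S₀/π) × [bracket] = (2146/π) × 0.028964 = 19.79 W/m².

Q̄ ≈ 19.8 W/m²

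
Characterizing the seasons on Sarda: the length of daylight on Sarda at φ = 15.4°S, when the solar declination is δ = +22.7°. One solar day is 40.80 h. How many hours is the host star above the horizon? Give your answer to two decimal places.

cos H₀ = −tan φ · tan δ = −tan(-15.4°) × tan(+22.700°) = 0.1152, so H₀ = 1.4553 rad = 83.38°.
Daylight = 2H₀/(2π) × 40.80 h = (1.4553/π) × 40.80 = 18.90 h.

18.90 h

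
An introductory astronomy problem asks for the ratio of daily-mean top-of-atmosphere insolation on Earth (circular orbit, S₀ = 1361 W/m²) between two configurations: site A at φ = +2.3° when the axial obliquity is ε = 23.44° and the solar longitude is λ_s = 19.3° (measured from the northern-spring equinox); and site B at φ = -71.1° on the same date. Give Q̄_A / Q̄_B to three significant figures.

— Configuration A (φ=+2.3°):
Solar declination: sin δ = sin ε · sin λ_s = sin 23.44° × sin 19.3° = 0.13147, so δ = +7.555°.
cos H₀ = −tan(+2.3°) tan(+7.555°) = -0.0053, H₀ = 1.5761 rad.
Bracket: H₀ sin φ sin δ + cos φ cos δ sin H₀ = 1.5761×0.04013×0.13147 + 0.99919×0.99132×0.99999 = 0.008315 + 0.990507 = 0.998822.
Q̄ = (S₀/π) × [bracket] = (1361/π) × 0.998822 = 432.71 W/m².
— Configuration B (φ=-71.1°):
cos H₀ = −tan(-71.1°) tan(+7.555°) = 0.3874, H₀ = 1.1730 rad.
Bracket: H₀ sin φ sin δ + cos φ cos δ sin H₀ = 1.1730×-0.94609×0.13147 + 0.32392×0.99132×0.92192 = -0.145901 + 0.296036 = 0.150135.
Q̄ = (S₀/π) × [bracket] = (1361/π) × 0.150135 = 65.041 W/m².
Ratio Q̄_A / Q̄_B = 432.71 / 65.041 = 6.653.

Q̄_A / Q̄_B ≈ 6.65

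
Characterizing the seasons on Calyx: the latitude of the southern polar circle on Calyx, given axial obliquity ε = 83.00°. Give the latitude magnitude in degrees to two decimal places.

7.00°

The polar circle is the lowest latitude that experiences at least one full rotation of continuous darkness at the northern-summer solstice; it lies at |φ| = 90° − ε = 90° − 83.00° = 7.00°.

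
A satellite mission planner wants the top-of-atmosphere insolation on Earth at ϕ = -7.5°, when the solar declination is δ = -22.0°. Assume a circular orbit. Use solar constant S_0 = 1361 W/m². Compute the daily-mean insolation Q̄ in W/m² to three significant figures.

Q̄ ≈ 432 W/m²

cos h₀ = −tan(-7.5°) tan(-22.000°) = -0.0532, h₀ = 1.6240 rad.
Bracket: h₀ sin ϕ sin δ + cos ϕ cos δ sin h₀ = 1.6240×-0.13053×-0.37461 + 0.99144×0.92718×0.99858 = 0.079410 + 0.917938 = 0.997348.
Q̄ = (S_0/π) × [bracket] = (1361/π) × 0.997348 = 432.1 W/m².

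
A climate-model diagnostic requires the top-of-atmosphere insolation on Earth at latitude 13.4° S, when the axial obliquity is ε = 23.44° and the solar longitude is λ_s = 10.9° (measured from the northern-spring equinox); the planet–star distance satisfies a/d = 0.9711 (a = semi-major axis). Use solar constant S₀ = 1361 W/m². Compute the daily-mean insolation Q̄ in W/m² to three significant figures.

Q̄ ≈ 385 W/m²

Solar declination: sin δ = sin ε · sin λ_s = sin 23.44° × sin 10.9° = 0.07522, so δ = +4.314°.
cos H₀ = −tan(-13.4°) tan(+4.314°) = 0.0180, H₀ = 1.5528 rad.
Bracket: H₀ sin φ sin δ + cos φ cos δ sin H₀ = 1.5528×-0.23175×0.07522 + 0.97278×0.99717×0.99984 = -0.027069 + 0.969872 = 0.942803.
Inverse-square distance factor (a/d)² = 0.9711² = 0.943035.
Q̄ = (S₀/π) × 0.943035 × [bracket] = (1361/π) × 0.943035 × 0.942803 = 385.2 W/m².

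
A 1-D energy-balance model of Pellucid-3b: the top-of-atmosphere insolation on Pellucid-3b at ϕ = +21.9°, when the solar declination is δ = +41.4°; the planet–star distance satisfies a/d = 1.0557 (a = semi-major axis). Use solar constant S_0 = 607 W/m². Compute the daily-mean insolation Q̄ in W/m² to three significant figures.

Q̄ ≈ 243 W/m²

cos h₀ = −tan(+21.9°) tan(+41.400°) = -0.3544, h₀ = 1.9331 rad.
Bracket: h₀ sin ϕ sin δ + cos ϕ cos δ sin h₀ = 1.9331×0.37299×0.66131 + 0.92784×0.75011×0.93509 = 0.476822 + 0.650806 = 1.127628.
Inverse-square distance factor (a/d)² = 1.0557² = 1.114502.
Q̄ = (S_0/π) × 1.114502 × [bracket] = (607/π) × 1.114502 × 1.127628 = 242.8 W/m².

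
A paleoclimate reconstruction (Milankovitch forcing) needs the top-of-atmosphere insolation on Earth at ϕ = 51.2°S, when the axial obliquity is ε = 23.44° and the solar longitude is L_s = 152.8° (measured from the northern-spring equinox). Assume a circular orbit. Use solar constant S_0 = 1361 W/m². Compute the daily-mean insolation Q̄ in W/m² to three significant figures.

Q̄ ≈ 178 W/m²

Solar declination: sin δ = sin ε · sin L_s = sin 23.44° × sin 152.8° = 0.18183, so δ = +10.476°.
cos h₀ = −tan(-51.2°) tan(+10.476°) = 0.2300, h₀ = 1.3387 rad.
Bracket: h₀ sin ϕ sin δ + cos ϕ cos δ sin h₀ = 1.3387×-0.77934×0.18183 + 0.62660×0.98333×0.97319 = -0.189704 + 0.599635 = 0.409931.
Q̄ = (S_0/π) × [bracket] = (1361/π) × 0.409931 = 177.6 W/m².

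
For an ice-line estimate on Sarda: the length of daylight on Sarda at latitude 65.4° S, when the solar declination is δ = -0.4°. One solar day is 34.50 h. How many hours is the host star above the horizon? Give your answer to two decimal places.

cos H₀ = −tan φ · tan δ = −tan(-65.4°) × tan(-0.400°) = -0.0152, so H₀ = 1.5860 rad = 90.87°.
Daylight = 2H₀/(2π) × 34.50 h = (1.5860/π) × 34.50 = 17.42 h.

17.42 h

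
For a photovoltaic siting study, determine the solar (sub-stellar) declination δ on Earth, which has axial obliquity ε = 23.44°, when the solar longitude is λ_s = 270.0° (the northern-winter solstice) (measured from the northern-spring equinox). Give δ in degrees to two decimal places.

δ = -23.44°

sin δ = sin ε · sin λ_s = sin 23.44° × sin 270.0° = -0.397789.
δ = arcsin(-0.397789) = -23.44°.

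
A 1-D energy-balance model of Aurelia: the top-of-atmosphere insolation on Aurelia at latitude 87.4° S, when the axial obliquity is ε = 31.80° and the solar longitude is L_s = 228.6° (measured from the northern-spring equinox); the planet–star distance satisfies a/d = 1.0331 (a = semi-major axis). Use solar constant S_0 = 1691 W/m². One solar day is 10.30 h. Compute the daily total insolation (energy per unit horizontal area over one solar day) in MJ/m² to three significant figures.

26.4 MJ/m²

Solar declination: sin δ = sin ε · sin L_s = sin 31.80° × sin 228.6° = -0.39528, so δ = -23.283°.
cos h₀ = −tan(-87.4°) tan(-23.283°) = -9.4764 ≤ −1 ⇒ polar day, h₀ = π.
Bracket: h₀ sin ϕ sin δ + cos ϕ cos δ sin h₀ = 3.1416×-0.99897×-0.39528 + 0.04536×0.91856×0.00000 = 1.240533 + 0.000000 = 1.240533.
Inverse-square distance factor (a/d)² = 1.0331² = 1.067296.
Q̄ = (S_0/π) × 1.067296 × [bracket] = (1691/π) × 1.067296 × 1.240533 = 712.67 W/m².
Daily total = Q̄ × 10.30 h × 3600 s/h = 712.67 × 10.30 × 3600 / 10⁶ = 26.43 MJ/m².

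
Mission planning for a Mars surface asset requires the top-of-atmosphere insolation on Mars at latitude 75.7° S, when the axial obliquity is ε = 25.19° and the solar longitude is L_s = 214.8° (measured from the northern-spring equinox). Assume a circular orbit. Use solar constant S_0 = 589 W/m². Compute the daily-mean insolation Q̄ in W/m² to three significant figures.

Solar declination: sin δ = sin ε · sin L_s = sin 25.19° × sin 214.8° = -0.24291, so δ = -14.058°.
cos h₀ = −tan(-75.7°) tan(-14.058°) = -0.9824, h₀ = 2.9536 rad.
Bracket: h₀ sin ϕ sin δ + cos ϕ cos δ sin h₀ = 2.9536×-0.96902×-0.24291 + 0.24700×0.97005×0.18685 = 0.695232 + 0.044770 = 0.740002.
Q̄ = (S_0/π) × [bracket] = (589/π) × 0.740002 = 138.7 W/m².

Q̄ ≈ 139 W/m²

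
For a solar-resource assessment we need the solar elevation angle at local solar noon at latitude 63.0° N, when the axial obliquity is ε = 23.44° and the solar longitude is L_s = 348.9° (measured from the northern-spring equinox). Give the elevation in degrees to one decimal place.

22.6°

Solar declination: sin δ = sin ε · sin L_s = sin 23.44° × sin 348.9° = -0.07658, so δ = -4.392°.
At local noon the hour angle is zero, so the zenith angle equals |ϕ − δ| = |+63.0° − (-4.392°)| = 67.392°.
Elevation = 90° − 67.392° = 22.6°.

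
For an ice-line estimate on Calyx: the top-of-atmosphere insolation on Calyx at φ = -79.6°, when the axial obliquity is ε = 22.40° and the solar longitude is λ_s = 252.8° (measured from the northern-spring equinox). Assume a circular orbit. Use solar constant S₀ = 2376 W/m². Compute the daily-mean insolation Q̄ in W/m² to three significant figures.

Solar declination: sin δ = sin ε · sin λ_s = sin 22.40° × sin 252.8° = -0.36403, so δ = -21.348°.
cos H₀ = −tan(-79.6°) tan(-21.348°) = -2.1295 ≤ −1 ⇒ polar day, H₀ = π.
Bracket: H₀ sin φ sin δ + cos φ cos δ sin H₀ = 3.1416×-0.98357×-0.36403 + 0.18052×0.93139×0.00000 = 1.124847 + 0.000000 = 1.124847.
Q̄ = (S₀/π) × [bracket] = (2376/π) × 1.124847 = 850.7 W/m².

Q̄ ≈ 851 W/m²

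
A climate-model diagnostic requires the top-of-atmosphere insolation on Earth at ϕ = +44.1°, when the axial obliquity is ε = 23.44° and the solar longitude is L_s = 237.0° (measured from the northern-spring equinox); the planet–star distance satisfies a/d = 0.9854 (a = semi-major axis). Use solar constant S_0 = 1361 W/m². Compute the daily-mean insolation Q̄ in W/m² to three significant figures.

Q̄ ≈ 148 W/m²

Solar declination: sin δ = sin ε · sin L_s = sin 23.44° × sin 237.0° = -0.33361, so δ = -19.488°.
cos h₀ = −tan(+44.1°) tan(-19.488°) = 0.3429, h₀ = 1.2208 rad.
Bracket: h₀ sin ϕ sin δ + cos ϕ cos δ sin h₀ = 1.2208×0.69591×-0.33361 + 0.71813×0.94271×0.93936 = -0.283424 + 0.635936 = 0.352512.
Inverse-square distance factor (a/d)² = 0.9854² = 0.971013.
Q̄ = (S_0/π) × 0.971013 × [bracket] = (1361/π) × 0.971013 × 0.352512 = 148.3 W/m².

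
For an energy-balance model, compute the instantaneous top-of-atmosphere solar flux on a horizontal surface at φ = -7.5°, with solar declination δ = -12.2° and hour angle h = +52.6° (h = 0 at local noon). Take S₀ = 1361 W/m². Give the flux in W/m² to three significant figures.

839 W/m²

cos θ_z = sin φ sin δ + cos φ cos δ cos h = 0.027583 + 0.588580 = 0.616163.
Flux = S₀ · cos θ_z = 1361 × 0.616163 = 838.6 W/m².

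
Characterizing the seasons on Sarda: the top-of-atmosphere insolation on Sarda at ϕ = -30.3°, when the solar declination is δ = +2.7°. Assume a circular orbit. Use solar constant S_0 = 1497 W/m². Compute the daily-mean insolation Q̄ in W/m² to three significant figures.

cos h₀ = −tan(-30.3°) tan(+2.700°) = 0.0276, h₀ = 1.5432 rad.
Bracket: h₀ sin ϕ sin δ + cos ϕ cos δ sin h₀ = 1.5432×-0.50453×0.04711 + 0.86340×0.99889×0.99962 = -0.036679 + 0.862114 = 0.825435.
Q̄ = (S_0/π) × [bracket] = (1497/π) × 0.825435 = 393.3 W/m².

Q̄ ≈ 393 W/m²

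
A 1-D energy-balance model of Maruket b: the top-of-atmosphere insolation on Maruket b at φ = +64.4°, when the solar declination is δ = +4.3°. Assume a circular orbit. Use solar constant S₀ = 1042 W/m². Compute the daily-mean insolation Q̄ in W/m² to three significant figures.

cos H₀ = −tan(+64.4°) tan(+4.300°) = -0.1569, H₀ = 1.7284 rad.
Bracket: H₀ sin φ sin δ + cos φ cos δ sin H₀ = 1.7284×0.90183×0.07498 + 0.43209×0.99719×0.98761 = 0.116873 + 0.425537 = 0.542410.
Q̄ = (S₀/π) × [bracket] = (1042/π) × 0.542410 = 179.9 W/m².

Q̄ ≈ 180 W/m²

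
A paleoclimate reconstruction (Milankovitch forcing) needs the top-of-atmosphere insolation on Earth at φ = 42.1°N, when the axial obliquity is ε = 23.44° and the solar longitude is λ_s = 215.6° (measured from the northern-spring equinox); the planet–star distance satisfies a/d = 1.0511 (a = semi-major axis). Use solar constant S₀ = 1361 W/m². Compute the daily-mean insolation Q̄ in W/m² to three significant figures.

Q̄ ≈ 237 W/m²

Solar declination: sin δ = sin ε · sin λ_s = sin 23.44° × sin 215.6° = -0.23156, so δ = -13.389°.
cos H₀ = −tan(+42.1°) tan(-13.389°) = 0.2151, H₀ = 1.3540 rad.
Bracket: H₀ sin φ sin δ + cos φ cos δ sin H₀ = 1.3540×0.67043×-0.23156 + 0.74198×0.97282×0.97660 = -0.210201 + 0.704923 = 0.494722.
Inverse-square distance factor (a/d)² = 1.0511² = 1.104811.
Q̄ = (S₀/π) × 1.104811 × [bracket] = (1361/π) × 1.104811 × 0.494722 = 236.8 W/m².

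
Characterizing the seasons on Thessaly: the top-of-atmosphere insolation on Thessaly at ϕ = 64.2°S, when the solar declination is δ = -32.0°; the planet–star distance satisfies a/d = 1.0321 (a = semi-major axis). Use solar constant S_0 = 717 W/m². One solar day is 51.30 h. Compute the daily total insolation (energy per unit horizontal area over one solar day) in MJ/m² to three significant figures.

67.3 MJ/m²

cos h₀ = −tan(-64.2°) tan(-32.000°) = -1.2926 ≤ −1 ⇒ polar day, h₀ = π.
Bracket: h₀ sin ϕ sin δ + cos ϕ cos δ sin h₀ = 3.1416×-0.90032×-0.52992 + 0.43523×0.84805×0.00000 = 1.498850 + 0.000000 = 1.498850.
Inverse-square distance factor (a/d)² = 1.0321² = 1.065230.
Q̄ = (S_0/π) × 1.065230 × [bracket] = (717/π) × 1.065230 × 1.498850 = 364.39 W/m².
Daily total = Q̄ × 51.30 h × 3600 s/h = 364.39 × 51.30 × 3600 / 10⁶ = 67.30 MJ/m².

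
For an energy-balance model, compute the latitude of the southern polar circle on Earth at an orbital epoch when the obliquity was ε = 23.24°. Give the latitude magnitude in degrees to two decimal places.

66.76°

The polar circle is the lowest latitude that experiences at least one full rotation of continuous darkness at the northern-summer solstice; it lies at |φ| = 90° − ε = 90° − 23.24° = 66.76°.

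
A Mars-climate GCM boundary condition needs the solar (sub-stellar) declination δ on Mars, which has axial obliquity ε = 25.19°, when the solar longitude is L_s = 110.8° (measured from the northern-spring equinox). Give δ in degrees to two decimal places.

δ = +23.45°

sin δ = sin ε · sin L_s = sin 25.19° × sin 110.8° = 0.397882.
δ = arcsin(0.397882) = +23.45°.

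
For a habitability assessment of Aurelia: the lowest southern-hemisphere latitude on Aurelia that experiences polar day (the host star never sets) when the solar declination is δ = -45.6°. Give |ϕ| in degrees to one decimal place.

|ϕ| = 44.4°

Polar day requires cos h₀ = −tan ϕ tan δ ≤ −1, i.e. tan ϕ tan δ ≥ 1.
The boundary is |tan ϕ| · |tan δ| = 1, so |ϕ| = 90° − |δ| = 90° − 45.6° = 44.4° in the southern hemisphere.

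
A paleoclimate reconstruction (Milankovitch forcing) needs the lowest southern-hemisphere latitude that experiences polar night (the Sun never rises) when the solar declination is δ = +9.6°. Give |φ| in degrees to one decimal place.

Polar night requires cos H₀ = −tan φ tan δ ≥ 1, i.e. tan φ tan δ ≤ −1.
The boundary is |tan φ| · |tan δ| = 1, so |φ| = 90° − |δ| = 90° − 9.6° = 80.4° in the southern hemisphere.

|φ| = 80.4°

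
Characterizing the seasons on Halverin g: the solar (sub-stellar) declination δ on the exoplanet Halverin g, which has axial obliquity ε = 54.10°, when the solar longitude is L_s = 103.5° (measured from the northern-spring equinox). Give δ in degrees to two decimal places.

sin δ = sin ε · sin L_s = sin 54.10° × sin 103.5° = 0.787660.
δ = arcsin(0.787660) = +51.97°.

δ = +51.97°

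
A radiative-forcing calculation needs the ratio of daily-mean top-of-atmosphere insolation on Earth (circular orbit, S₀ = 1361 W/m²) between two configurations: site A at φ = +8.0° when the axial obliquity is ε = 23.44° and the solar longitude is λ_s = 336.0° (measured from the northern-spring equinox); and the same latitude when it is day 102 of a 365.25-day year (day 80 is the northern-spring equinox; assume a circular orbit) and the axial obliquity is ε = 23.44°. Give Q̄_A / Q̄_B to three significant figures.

— Configuration A (φ=+8.0°):
Solar declination: sin δ = sin ε · sin λ_s = sin 23.44° × sin 336.0° = -0.16180, so δ = -9.311°.
cos H₀ = −tan(+8.0°) tan(-9.311°) = 0.0230, H₀ = 1.5478 rad.
Bracket: H₀ sin φ sin δ + cos φ cos δ sin H₀ = 1.5478×0.13917×-0.16180 + 0.99027×0.98682×0.99973 = -0.034853 + 0.976954 = 0.942101.
Q̄ = (S₀/π) × [bracket] = (1361/π) × 0.942101 = 408.14 W/m².
— Configuration B (φ=+8.0°):
Solar longitude: λ_s = 360° × (102 − 80)/365.25 = 21.684°.
sin δ = sin 23.44° × sin 21.684° = 0.14698, so δ = +8.452°.
cos H₀ = −tan(+8.0°) tan(+8.452°) = -0.0209, H₀ = 1.5917 rad.
Bracket: H₀ sin φ sin δ + cos φ cos δ sin H₀ = 1.5917×0.13917×0.14698 + 0.99027×0.98914×0.99978 = 0.032559 + 0.979300 = 1.011859.
Q̄ = (S₀/π) × [bracket] = (1361/π) × 1.011859 = 438.36 W/m².
Ratio Q̄_A / Q̄_B = 408.14 / 438.36 = 0.9311.

Q̄_A / Q̄_B ≈ 0.931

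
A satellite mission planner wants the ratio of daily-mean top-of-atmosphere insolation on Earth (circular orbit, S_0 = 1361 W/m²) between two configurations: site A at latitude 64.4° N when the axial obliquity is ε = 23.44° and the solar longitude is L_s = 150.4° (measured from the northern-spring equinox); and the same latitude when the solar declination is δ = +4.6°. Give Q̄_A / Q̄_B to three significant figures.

— Configuration A (ϕ=+64.4°):
Solar declination: sin δ = sin ε · sin L_s = sin 23.44° × sin 150.4° = 0.19648, so δ = +11.331°.
cos h₀ = −tan(+64.4°) tan(+11.331°) = -0.4182, h₀ = 2.0023 rad.
Bracket: h₀ sin ϕ sin δ + cos ϕ cos δ sin h₀ = 2.0023×0.90183×0.19648 + 0.43209×0.98051×0.90833 = 0.354791 + 0.384831 = 0.739622.
Q̄ = (S_0/π) × [bracket] = (1361/π) × 0.739622 = 320.42 W/m².
— Configuration B (ϕ=+64.4°):
cos h₀ = −tan(+64.4°) tan(+4.600°) = -0.1679, h₀ = 1.7395 rad.
Bracket: h₀ sin ϕ sin δ + cos ϕ cos δ sin h₀ = 1.7395×0.90183×0.08020 + 0.43209×0.99678×0.98580 = 0.125812 + 0.424583 = 0.550395.
Q̄ = (S_0/π) × [bracket] = (1361/π) × 0.550395 = 238.44 W/m².
Ratio Q̄_A / Q̄_B = 320.42 / 238.44 = 1.344.

Q̄_A / Q̄_B ≈ 1.34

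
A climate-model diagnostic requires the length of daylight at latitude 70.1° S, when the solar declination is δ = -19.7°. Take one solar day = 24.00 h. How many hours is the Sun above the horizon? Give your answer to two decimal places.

cos h₀ = −tan ϕ · tan δ = −tan(-70.1°) × tan(-19.700°) = -0.9891, so h₀ = 2.9939 rad = 171.54°.
Daylight = 2h₀/(2π) × 24.00 h = (2.9939/π) × 24.00 = 22.87 h.

22.87 h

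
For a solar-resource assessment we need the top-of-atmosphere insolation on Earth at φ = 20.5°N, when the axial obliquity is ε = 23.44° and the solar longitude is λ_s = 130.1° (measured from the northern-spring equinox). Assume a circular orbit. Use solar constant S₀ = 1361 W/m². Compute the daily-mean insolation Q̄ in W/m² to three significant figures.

Solar declination: sin δ = sin ε · sin λ_s = sin 23.44° × sin 130.1° = 0.30428, so δ = +17.715°.
cos H₀ = −tan(+20.5°) tan(+17.715°) = -0.1194, H₀ = 1.6905 rad.
Bracket: H₀ sin φ sin δ + cos φ cos δ sin H₀ = 1.6905×0.35021×0.30428 + 0.93667×0.95258×0.99284 = 0.180143 + 0.885865 = 1.066008.
Q̄ = (S₀/π) × [bracket] = (1361/π) × 1.066008 = 461.8 W/m².

Q̄ ≈ 462 W/m²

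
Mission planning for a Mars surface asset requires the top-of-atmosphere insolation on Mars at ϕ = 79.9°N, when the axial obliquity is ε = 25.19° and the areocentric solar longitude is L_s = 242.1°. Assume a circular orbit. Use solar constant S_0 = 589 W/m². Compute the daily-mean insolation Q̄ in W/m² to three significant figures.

Q̄ ≈ 0.00 W/m²

sin δ = sin 25.19° × sin 242.1° = -0.37615, so δ = -22.095°.
cos h₀ = −tan(+79.9°) tan(-22.095°) = 2.2791 ≥ 1 ⇒ polar night, h₀ = 0 and Q̄ = 0.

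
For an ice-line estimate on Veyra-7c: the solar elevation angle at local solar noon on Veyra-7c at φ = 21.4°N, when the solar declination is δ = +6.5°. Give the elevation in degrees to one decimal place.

At local noon the hour angle is zero, so the zenith angle equals |φ − δ| = |+21.4° − (+6.500°)| = 14.900°.
Elevation = 90° − 14.900° = 75.1°.

75.1°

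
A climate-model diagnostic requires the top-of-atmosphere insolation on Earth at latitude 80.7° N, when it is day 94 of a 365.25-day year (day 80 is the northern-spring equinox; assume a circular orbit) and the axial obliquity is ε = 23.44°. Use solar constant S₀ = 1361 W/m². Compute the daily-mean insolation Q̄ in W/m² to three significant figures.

Q̄ ≈ 146 W/m²

Solar longitude: λ_s = 360° × (94 − 80)/365.25 = 13.799°.
sin δ = sin 23.44° × sin 13.799° = 0.09488, so δ = +5.444°.
cos H₀ = −tan(+80.7°) tan(+5.444°) = -0.5820, H₀ = 2.1920 rad.
Bracket: H₀ sin φ sin δ + cos φ cos δ sin H₀ = 2.1920×0.98686×0.09488 + 0.16160×0.99549×0.81318 = 0.205244 + 0.130817 = 0.336061.
Q̄ = (S₀/π) × [bracket] = (1361/π) × 0.336061 = 145.6 W/m².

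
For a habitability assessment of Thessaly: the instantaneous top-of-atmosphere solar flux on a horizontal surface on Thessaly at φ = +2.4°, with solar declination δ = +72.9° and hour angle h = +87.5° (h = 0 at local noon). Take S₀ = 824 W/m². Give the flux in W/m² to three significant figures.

cos θ_z = sin φ sin δ + cos φ cos δ cos h = 0.040024 + 0.012815 = 0.052839.
Flux = S₀ · cos θ_z = 824 × 0.052839 = 43.54 W/m².

43.5 W/m²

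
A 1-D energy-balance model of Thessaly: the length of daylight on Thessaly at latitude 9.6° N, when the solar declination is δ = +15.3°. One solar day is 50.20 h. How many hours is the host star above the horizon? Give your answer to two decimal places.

25.84 h

cos h₀ = −tan ϕ · tan δ = −tan(+9.6°) × tan(+15.300°) = -0.0463, so h₀ = 1.6171 rad = 92.65°.
Daylight = 2h₀/(2π) × 50.20 h = (1.6171/π) × 50.20 = 25.84 h.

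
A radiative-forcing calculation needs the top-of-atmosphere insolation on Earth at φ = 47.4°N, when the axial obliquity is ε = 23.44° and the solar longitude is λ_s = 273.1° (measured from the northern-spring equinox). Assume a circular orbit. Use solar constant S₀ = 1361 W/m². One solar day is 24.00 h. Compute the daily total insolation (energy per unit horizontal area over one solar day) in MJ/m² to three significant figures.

Solar declination: sin δ = sin ε · sin λ_s = sin 23.44° × sin 273.1° = -0.39721, so δ = -23.404°.
cos H₀ = −tan(+47.4°) tan(-23.404°) = 0.4707, H₀ = 1.0807 rad.
Bracket: H₀ sin φ sin δ + cos φ cos δ sin H₀ = 1.0807×0.73610×-0.39721 + 0.67688×0.91773×0.88230 = -0.315982 + 0.548079 = 0.232097.
Q̄ = (S₀/π) × [bracket] = (1361/π) × 0.232097 = 100.55 W/m².
Daily total = Q̄ × 24.00 h × 3600 s/h = 100.55 × 24.00 × 3600 / 10⁶ = 8.688 MJ/m².

8.69 MJ/m²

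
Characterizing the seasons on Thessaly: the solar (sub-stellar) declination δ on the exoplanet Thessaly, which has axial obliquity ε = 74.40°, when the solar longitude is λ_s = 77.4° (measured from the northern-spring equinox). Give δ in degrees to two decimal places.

sin δ = sin ε · sin λ_s = sin 74.40° × sin 77.4° = 0.939966.
δ = arcsin(0.939966) = +70.05°.

δ = +70.05°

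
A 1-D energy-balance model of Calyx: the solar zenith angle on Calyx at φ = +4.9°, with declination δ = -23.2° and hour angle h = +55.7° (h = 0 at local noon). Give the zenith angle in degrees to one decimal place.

θ_z = 61.2°

cos θ_z = sin φ sin δ + cos φ cos δ cos h = -0.033649 + 0.516064 = 0.482415.
θ_z = arccos(0.482415) = 61.2°.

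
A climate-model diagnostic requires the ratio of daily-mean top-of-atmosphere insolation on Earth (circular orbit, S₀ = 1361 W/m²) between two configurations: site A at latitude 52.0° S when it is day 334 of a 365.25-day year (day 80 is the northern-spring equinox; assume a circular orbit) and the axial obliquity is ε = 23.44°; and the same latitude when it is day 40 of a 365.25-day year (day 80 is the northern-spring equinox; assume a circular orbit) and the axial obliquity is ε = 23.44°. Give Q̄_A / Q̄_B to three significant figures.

Q̄_A / Q̄_B ≈ 1.18

— Configuration A (φ=-52.0°):
Solar longitude: λ_s = 360° × (334 − 80)/365.25 = 250.349°.
sin δ = sin 23.44° × sin 250.349° = -0.37462, so δ = -22.001°.
cos H₀ = −tan(-52.0°) tan(-22.001°) = -0.5172, H₀ = 2.1143 rad.
Bracket: H₀ sin φ sin δ + cos φ cos δ sin H₀ = 2.1143×-0.78801×-0.37462 + 0.61566×0.92718×0.85589 = 0.624150 + 0.488566 = 1.112716.
Q̄ = (S₀/π) × [bracket] = (1361/π) × 1.112716 = 482.05 W/m².
— Configuration B (φ=-52.0°):
Solar longitude: λ_s = 360° × (40 − 80)/365.25 = -39.425°, i.e. -39.425° + 360° = 320.575°.
sin δ = sin 23.44° × sin 320.575° = -0.25262, so δ = -14.633°.
cos H₀ = −tan(-52.0°) tan(-14.633°) = -0.3342, H₀ = 1.9115 rad.
Bracket: H₀ sin φ sin δ + cos φ cos δ sin H₀ = 1.9115×-0.78801×-0.25262 + 0.61566×0.96756×0.94251 = 0.380517 + 0.561442 = 0.941959.
Q̄ = (S₀/π) × [bracket] = (1361/π) × 0.941959 = 408.08 W/m².
Ratio Q̄_A / Q̄_B = 482.05 / 408.08 = 1.181.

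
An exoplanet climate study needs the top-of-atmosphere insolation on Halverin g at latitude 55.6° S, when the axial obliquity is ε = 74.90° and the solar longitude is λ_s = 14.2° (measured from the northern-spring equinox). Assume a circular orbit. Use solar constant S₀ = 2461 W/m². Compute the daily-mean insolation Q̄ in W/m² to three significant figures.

Q̄ ≈ 217 W/m²

Solar declination: sin δ = sin ε · sin λ_s = sin 74.90° × sin 14.2° = 0.23684, so δ = +13.700°.
cos H₀ = −tan(-55.6°) tan(+13.700°) = 0.3560, H₀ = 1.2068 rad.
Bracket: H₀ sin φ sin δ + cos φ cos δ sin H₀ = 1.2068×-0.82511×0.23684 + 0.56497×0.97155×0.93448 = -0.235832 + 0.512933 = 0.277101.
Q̄ = (S₀/π) × [bracket] = (2461/π) × 0.277101 = 217.1 W/m².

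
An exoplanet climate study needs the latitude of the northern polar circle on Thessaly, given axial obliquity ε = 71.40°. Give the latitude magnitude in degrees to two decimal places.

18.60°

The polar circle is the lowest latitude that experiences at least one full rotation of continuous daylight at the northern-summer solstice; it lies at |φ| = 90° − ε = 90° − 71.40° = 18.60°.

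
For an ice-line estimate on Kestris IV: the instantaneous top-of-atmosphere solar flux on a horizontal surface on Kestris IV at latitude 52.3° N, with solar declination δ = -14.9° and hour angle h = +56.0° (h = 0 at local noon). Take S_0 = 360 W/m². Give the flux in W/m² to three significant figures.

cos θ_z = sin ϕ sin δ + cos ϕ cos δ cos h = -0.203450 + 0.330463 = 0.127013.
Flux = S_0 · cos θ_z = 360 × 0.127013 = 45.72 W/m².

45.7 W/m²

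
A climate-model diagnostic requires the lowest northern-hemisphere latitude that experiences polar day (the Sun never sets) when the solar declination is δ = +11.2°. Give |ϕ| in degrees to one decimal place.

Polar day requires cos h₀ = −tan ϕ tan δ ≤ −1, i.e. tan ϕ tan δ ≥ 1.
The boundary is |tan ϕ| · |tan δ| = 1, so |ϕ| = 90° − |δ| = 90° − 11.2° = 78.8° in the northern hemisphere.

|ϕ| = 78.8°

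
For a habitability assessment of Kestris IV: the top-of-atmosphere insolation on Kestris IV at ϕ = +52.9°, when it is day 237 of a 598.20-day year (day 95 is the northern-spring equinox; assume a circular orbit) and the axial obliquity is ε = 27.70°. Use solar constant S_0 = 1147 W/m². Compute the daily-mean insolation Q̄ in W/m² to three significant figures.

Q̄ ≈ 456 W/m²

Solar longitude: L_s = 360° × (237 − 95)/598.20 = 85.456°.
sin δ = sin 27.70° × sin 85.456° = 0.46338, so δ = +27.606°.
cos h₀ = −tan(+52.9°) tan(+27.606°) = -0.6914, h₀ = 2.3342 rad.
Bracket: h₀ sin ϕ sin δ + cos ϕ cos δ sin h₀ = 2.3342×0.79758×0.46338 + 0.60321×0.88616×0.72246 = 0.862680 + 0.386184 = 1.248864.
Q̄ = (S_0/π) × [bracket] = (1147/π) × 1.248864 = 456.0 W/m².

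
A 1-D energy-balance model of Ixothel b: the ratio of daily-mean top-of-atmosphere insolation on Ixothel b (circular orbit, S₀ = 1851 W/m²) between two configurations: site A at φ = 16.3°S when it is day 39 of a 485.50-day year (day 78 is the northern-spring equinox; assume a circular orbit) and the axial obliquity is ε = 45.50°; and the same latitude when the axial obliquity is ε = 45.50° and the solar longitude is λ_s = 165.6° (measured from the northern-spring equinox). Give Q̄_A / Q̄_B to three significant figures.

Q̄_A / Q̄_B ≈ 1.22

— Configuration A (φ=-16.3°):
Solar longitude: λ_s = 360° × (39 − 78)/485.50 = -28.919°, i.e. -28.919° + 360° = 331.081°.
sin δ = sin 45.50° × sin 331.081° = -0.34490, so δ = -20.176°.
cos H₀ = −tan(-16.3°) tan(-20.176°) = -0.1075, H₀ = 1.6785 rad.
Bracket: H₀ sin φ sin δ + cos φ cos δ sin H₀ = 1.6785×-0.28067×-0.34490 + 0.95981×0.93864×0.99421 = 0.162484 + 0.895700 = 1.058184.
Q̄ = (S₀/π) × [bracket] = (1851/π) × 1.058184 = 623.47 W/m².
— Configuration B (φ=-16.3°):
Solar declination: sin δ = sin ε · sin λ_s = sin 45.50° × sin 165.6° = 0.17738, so δ = +10.217°.
cos H₀ = −tan(-16.3°) tan(+10.217°) = 0.0527, H₀ = 1.5181 rad.
Bracket: H₀ sin φ sin δ + cos φ cos δ sin H₀ = 1.5181×-0.28067×0.17738 + 0.95981×0.98414×0.99861 = -0.075579 + 0.943274 = 0.867695.
Q̄ = (S₀/π) × [bracket] = (1851/π) × 0.867695 = 511.24 W/m².
Ratio Q̄_A / Q̄_B = 623.47 / 511.24 = 1.220.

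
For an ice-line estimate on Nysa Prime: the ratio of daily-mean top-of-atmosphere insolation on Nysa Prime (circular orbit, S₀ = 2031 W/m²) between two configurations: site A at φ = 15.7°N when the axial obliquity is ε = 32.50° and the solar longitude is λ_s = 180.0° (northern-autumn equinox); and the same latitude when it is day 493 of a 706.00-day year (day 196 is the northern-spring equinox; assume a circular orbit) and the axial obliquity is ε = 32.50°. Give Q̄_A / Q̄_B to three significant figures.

Q̄_A / Q̄_B ≈ 0.924

— Configuration A (φ=+15.7°):
Solar declination: sin δ = sin ε · sin λ_s = sin 32.50° × sin 180.0° = 0.00000, so δ = +0.000°.
cos H₀ = −tan(+15.7°) tan(+0.000°) = -0.0000, H₀ = 1.5708 rad.
Bracket: H₀ sin φ sin δ + cos φ cos δ sin H₀ = 1.5708×0.27060×0.00000 + 0.96269×1.00000×1.00000 = 0.000000 + 0.962690 = 0.962690.
Q̄ = (S₀/π) × [bracket] = (2031/π) × 0.962690 = 622.37 W/m².
— Configuration B (φ=+15.7°):
Solar longitude: λ_s = 360° × (493 − 196)/706.00 = 151.445°.
sin δ = sin 32.50° × sin 151.445° = 0.25683, so δ = +14.882°.
cos H₀ = −tan(+15.7°) tan(+14.882°) = -0.0747, H₀ = 1.6456 rad.
Bracket: H₀ sin φ sin δ + cos φ cos δ sin H₀ = 1.6456×0.27060×0.25683 + 0.96269×0.96646×0.99721 = 0.114366 + 0.927806 = 1.042172.
Q̄ = (S₀/π) × [bracket] = (2031/π) × 1.042172 = 673.75 W/m².
Ratio Q̄_A / Q̄_B = 622.37 / 673.75 = 0.9237.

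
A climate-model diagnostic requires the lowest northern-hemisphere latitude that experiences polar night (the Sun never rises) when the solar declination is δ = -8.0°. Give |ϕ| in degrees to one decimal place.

|ϕ| = 82.0°

Polar night requires cos h₀ = −tan ϕ tan δ ≥ 1, i.e. tan ϕ tan δ ≤ −1.
The boundary is |tan ϕ| · |tan δ| = 1, so |ϕ| = 90° − |δ| = 90° − 8.0° = 82.0° in the northern hemisphere.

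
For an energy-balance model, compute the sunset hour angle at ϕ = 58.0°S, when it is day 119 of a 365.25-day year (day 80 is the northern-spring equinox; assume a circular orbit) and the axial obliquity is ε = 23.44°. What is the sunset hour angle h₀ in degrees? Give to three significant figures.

Solar longitude: L_s = 360° × (119 − 80)/365.25 = 38.439°.
sin δ = sin 23.44° × sin 38.439° = 0.24730, so δ = +14.318°.
cos h₀ = −tan ϕ · tan δ = −tan(-58.0°) × tan(+14.318°) = 0.4084, so h₀ = 1.1500 rad = 65.89°.

h₀ = 65.9°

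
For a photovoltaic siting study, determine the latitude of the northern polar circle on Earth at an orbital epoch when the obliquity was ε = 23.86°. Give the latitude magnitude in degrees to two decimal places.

The polar circle is the lowest latitude that experiences at least one full rotation of continuous daylight at the northern-summer solstice; it lies at |ϕ| = 90° − ε = 90° − 23.86° = 66.14°.

66.14°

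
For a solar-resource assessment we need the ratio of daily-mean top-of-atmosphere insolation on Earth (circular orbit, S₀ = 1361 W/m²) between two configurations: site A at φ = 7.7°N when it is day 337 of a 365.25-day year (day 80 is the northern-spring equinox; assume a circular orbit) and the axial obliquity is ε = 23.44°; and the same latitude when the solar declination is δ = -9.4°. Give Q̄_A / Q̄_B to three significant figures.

Q̄_A / Q̄_B ≈ 0.888

— Configuration A (φ=+7.7°):
Solar longitude: λ_s = 360° × (337 − 80)/365.25 = 253.306°.
sin δ = sin 23.44° × sin 253.306° = -0.38102, so δ = -22.397°.
cos H₀ = −tan(+7.7°) tan(-22.397°) = 0.0557, H₀ = 1.5150 rad.
Bracket: H₀ sin φ sin δ + cos φ cos δ sin H₀ = 1.5150×0.13399×-0.38102 + 0.99098×0.92457×0.99845 = -0.077345 + 0.914810 = 0.837465.
Q̄ = (S₀/π) × [bracket] = (1361/π) × 0.837465 = 362.81 W/m².
— Configuration B (φ=+7.7°):
cos H₀ = −tan(+7.7°) tan(-9.400°) = 0.0224, H₀ = 1.5484 rad.
Bracket: H₀ sin φ sin δ + cos φ cos δ sin H₀ = 1.5484×0.13399×-0.16333 + 0.99098×0.98657×0.99975 = -0.033886 + 0.977427 = 0.943541.
Q̄ = (S₀/π) × [bracket] = (1361/π) × 0.943541 = 408.76 W/m².
Ratio Q̄_A / Q̄_B = 362.81 / 408.76 = 0.8876.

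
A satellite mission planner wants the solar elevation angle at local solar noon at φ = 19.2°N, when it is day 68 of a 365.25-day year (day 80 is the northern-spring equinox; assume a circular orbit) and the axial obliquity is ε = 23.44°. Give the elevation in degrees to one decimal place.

Solar longitude: λ_s = 360° × (68 − 80)/365.25 = -11.828°, i.e. -11.828° + 360° = 348.172°.
sin δ = sin 23.44° × sin 348.172° = -0.08153, so δ = -4.677°.
At local noon the hour angle is zero, so the zenith angle equals |φ − δ| = |+19.2° − (-4.677°)| = 23.877°.
Elevation = 90° − 23.877° = 66.1°.

66.1°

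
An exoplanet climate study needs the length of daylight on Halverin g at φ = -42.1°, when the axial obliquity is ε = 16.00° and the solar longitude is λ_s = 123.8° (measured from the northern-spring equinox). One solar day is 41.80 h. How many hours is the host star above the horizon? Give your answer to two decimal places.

18.05 h

Solar declination: sin δ = sin ε · sin λ_s = sin 16.00° × sin 123.8° = 0.22905, so δ = +13.241°.
cos H₀ = −tan φ · tan δ = −tan(-42.1°) × tan(+13.241°) = 0.2126, so H₀ = 1.3565 rad = 77.72°.
Daylight = 2H₀/(2π) × 41.80 h = (1.3565/π) × 41.80 = 18.05 h.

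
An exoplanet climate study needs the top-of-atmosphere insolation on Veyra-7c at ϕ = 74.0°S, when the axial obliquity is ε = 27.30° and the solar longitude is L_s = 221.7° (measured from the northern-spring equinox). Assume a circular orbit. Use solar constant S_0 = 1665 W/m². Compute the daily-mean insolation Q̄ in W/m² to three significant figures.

Q̄ ≈ 488 W/m²

Solar declination: sin δ = sin ε · sin L_s = sin 27.30° × sin 221.7° = -0.30511, so δ = -17.765°.
cos h₀ = −tan(-74.0°) tan(-17.765°) = -1.1173 ≤ −1 ⇒ polar day, h₀ = π.
Bracket: h₀ sin ϕ sin δ + cos ϕ cos δ sin h₀ = 3.1416×-0.96126×-0.30511 + 0.27564×0.95232×0.00000 = 0.921400 + 0.000000 = 0.921400.
Q̄ = (S_0/π) × [bracket] = (1665/π) × 0.921400 = 488.3 W/m².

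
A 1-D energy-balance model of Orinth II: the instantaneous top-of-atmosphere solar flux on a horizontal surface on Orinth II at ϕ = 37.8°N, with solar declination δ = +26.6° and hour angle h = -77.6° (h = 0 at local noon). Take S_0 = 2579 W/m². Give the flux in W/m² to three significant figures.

cos θ_z = sin ϕ sin δ + cos ϕ cos δ cos h = 0.274435 + 0.151715 = 0.426150.
Flux = S_0 · cos θ_z = 2579 × 0.426150 = 1099 W/m².

1.10e+03 W/m²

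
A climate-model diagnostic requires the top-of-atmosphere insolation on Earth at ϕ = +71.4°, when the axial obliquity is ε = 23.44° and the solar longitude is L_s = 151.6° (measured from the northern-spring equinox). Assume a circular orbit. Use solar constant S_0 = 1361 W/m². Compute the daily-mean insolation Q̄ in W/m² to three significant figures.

Q̄ ≈ 281 W/m²

Solar declination: sin δ = sin ε · sin L_s = sin 23.44° × sin 151.6° = 0.18920, so δ = +10.906°.
cos h₀ = −tan(+71.4°) tan(+10.906°) = -0.5725, h₀ = 2.1804 rad.
Bracket: h₀ sin ϕ sin δ + cos ϕ cos δ sin h₀ = 2.1804×0.94777×0.18920 + 0.31896×0.98194×0.81988 = 0.390985 + 0.256786 = 0.647771.
Q̄ = (S_0/π) × [bracket] = (1361/π) × 0.647771 = 280.6 W/m².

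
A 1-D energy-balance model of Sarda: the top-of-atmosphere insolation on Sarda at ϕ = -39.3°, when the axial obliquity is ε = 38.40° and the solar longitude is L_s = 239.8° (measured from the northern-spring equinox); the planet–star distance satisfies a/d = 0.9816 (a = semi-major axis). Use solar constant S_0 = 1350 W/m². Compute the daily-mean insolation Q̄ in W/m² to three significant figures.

Q̄ ≈ 529 W/m²

Solar declination: sin δ = sin ε · sin L_s = sin 38.40° × sin 239.8° = -0.53684, so δ = -32.469°.
cos h₀ = −tan(-39.3°) tan(-32.469°) = -0.5208, h₀ = 2.1186 rad.
Bracket: h₀ sin ϕ sin δ + cos ϕ cos δ sin h₀ = 2.1186×-0.63338×-0.53684 + 0.77384×0.84368×0.85367 = 0.720374 + 0.557338 = 1.277712.
Inverse-square distance factor (a/d)² = 0.9816² = 0.963539.
Q̄ = (S_0/π) × 0.963539 × [bracket] = (1350/π) × 0.963539 × 1.277712 = 529.0 W/m².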